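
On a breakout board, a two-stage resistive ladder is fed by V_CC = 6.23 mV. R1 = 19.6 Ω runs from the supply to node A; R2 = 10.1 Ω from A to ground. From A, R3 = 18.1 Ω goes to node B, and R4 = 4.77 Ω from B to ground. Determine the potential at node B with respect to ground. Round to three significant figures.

V_B ≈ 0.342 mV

Looking into the second stage from A: R3 + R4 = 22.87 Ω appears in parallel with R2.
Effective lower resistance at A: R2 ‖ 22.87 = 7.006 Ω.
First divider: V_A = V_CC · 7.006/(19.6 + 7.006) = 1.641 mV.
Then the unloaded second divider: V_B = V_A × R4/(R3+R4) = 1.641 × 0.2086 = 0.3422 mV.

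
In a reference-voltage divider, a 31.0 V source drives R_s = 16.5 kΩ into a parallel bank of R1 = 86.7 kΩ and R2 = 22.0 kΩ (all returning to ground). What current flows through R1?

Combine the parallel branches: R_p = (1/86.7 + 1/22.0)⁻¹ = 17.55 kΩ.
V_A by voltage divider: V_A = 31.0 × 17.55/(16.5 + 17.55) = 15.98 V.
I(R1) = V_A / R1 = 15.98/86.7 = 0.1843 mA.
(Equivalently: I_total = 0.9105 mA, then current-divider fraction G_k/ΣG = 0.2024.)

I ≈ 0.184 mA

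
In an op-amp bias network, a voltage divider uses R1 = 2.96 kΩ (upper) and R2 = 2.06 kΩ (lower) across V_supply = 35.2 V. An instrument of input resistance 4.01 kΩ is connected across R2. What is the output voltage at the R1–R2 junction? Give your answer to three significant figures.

V_out ≈ 11.1 V

The load sits in parallel with R2, giving an effective lower resistance R2' = R2·R_L/(R2+R_L) = 1.361 kΩ.
Now apply the divider: V_out = 35.2 × 0.3150 = 11.09 V.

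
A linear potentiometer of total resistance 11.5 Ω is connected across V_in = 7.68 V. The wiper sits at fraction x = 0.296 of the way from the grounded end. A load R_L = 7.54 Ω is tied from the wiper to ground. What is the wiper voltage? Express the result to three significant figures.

The pot divides into 8.096 Ω above the wiper and 3.404 Ω below.
Lower segment in parallel with the load: 3.404 ‖ 7.54 = 2.345 Ω.
Loaded-divider output: V_out = 7.68 × 0.2246 = 1.725 V.
(Unloaded: V_out = x·V_in = 2.27 V.)

V_out ≈ 1.73 V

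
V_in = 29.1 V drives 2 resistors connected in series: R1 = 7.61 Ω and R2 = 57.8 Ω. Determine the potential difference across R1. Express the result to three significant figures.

Total series resistance ΣR = 7.61 + 57.8 = 65.41 Ω.
By the voltage-divider rule, V = 29.1 × 7.610/65.41 = 3.386 V.

V ≈ 3.39 V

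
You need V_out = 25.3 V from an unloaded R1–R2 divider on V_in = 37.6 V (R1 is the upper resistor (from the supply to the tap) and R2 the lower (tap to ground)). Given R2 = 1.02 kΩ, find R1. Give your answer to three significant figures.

R1 ≈ 0.496 kΩ

The divider ratio is R2/(R1+R2) = 25.3/37.6 = 0.6729.
Rearranging, R1 = R2·(1−k)/k = 1.02 × 0.4862 = 0.4959 kΩ.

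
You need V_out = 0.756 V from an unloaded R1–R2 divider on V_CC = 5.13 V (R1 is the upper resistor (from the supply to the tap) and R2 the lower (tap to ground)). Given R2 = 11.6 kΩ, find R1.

R1 ≈ 67.1 kΩ

Required fraction k = V_out/V_CC = 0.1474.
So R1 = R2 · (V_CC/V_out − 1) = 11.6 × (5.13/0.756 − 1) = 11.6 × 5.786 = 67.11 kΩ.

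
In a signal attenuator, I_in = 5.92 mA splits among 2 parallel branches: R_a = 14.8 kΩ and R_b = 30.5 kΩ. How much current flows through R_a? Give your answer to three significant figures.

Two-branch current divider: I_k = I_in · R_other/(R_1 + R_2).
I(R_a) = 5.92 × 30.5/(14.8 + 30.5) = 5.92 × 0.6733 = 3.986 mA.

I ≈ 3.99 mA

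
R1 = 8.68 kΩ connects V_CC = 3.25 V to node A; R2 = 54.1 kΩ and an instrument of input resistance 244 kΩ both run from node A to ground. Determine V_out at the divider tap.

V_out ≈ 2.72 V

The load sits in parallel with R2, giving an effective lower resistance R2' = R2·R_L/(R2+R_L) = 44.28 kΩ.
Voltage divider with the loaded lower leg: V_out = 3.25 × 44.28/(8.68 + 44.28) = 3.25 × 0.8361 = 2.717 V.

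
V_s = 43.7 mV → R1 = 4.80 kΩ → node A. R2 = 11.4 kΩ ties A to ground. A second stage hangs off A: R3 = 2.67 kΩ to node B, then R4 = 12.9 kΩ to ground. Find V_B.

V_B ≈ 20.9 mV

Looking into the second stage from A: R3 + R4 = 15.57 kΩ appears in parallel with R2.
Effective lower resistance at A: R2 ‖ 15.57 = 6.581 kΩ.
First divider: V_A = V_s · 6.581/(4.80 + 6.581) = 25.27 mV.
V_B = V_A × 0.8285 = 20.94 mV.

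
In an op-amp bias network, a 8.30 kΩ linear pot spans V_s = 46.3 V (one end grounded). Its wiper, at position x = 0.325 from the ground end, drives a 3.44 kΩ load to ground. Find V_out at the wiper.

V_out ≈ 9.84 V

Split the track: R_lower = x·R_p = 2.698 kΩ, R_upper = (1−x)·R_p = 5.603 kΩ.
(x·R_p) ‖ R_L = 1.512 kΩ.
Then V_out = V_s · 1.512/(5.603 + 1.512) = 9.839 V.
(Unloaded: V_out = x·V_s = 15.0 V.)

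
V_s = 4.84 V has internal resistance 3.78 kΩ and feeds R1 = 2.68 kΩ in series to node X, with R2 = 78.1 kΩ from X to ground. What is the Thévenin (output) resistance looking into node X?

R1' = 3.78 + 2.68 = 6.460 kΩ (source resistance + R1).
With V_s suppressed (replaced by a short), R_th = R1' ‖ R2 = (6.460 × 78.1)/(6.460 + 78.1) = 5.966 kΩ.

R_th ≈ 5.97 kΩ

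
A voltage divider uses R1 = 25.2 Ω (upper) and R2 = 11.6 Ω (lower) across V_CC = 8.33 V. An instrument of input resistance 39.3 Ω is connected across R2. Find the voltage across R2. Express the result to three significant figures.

R2 ‖ R_L = (11.6 × 39.3)/(11.6 + 39.3) = 8.956 Ω.
Voltage divider with the loaded lower leg: V_out = 8.33 × 8.956/(25.2 + 8.956) = 8.33 × 0.2622 = 2.184 V.
(Unloaded it would be 2.63 V; the load pulls it down.)

V_out ≈ 2.18 V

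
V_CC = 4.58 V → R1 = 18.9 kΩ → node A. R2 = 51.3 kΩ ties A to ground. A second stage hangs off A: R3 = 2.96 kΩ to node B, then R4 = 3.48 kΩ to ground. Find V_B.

The second stage (R3 + R4 = 6.440 kΩ) loads node A in parallel with R2.
R2 ‖ (R3+R4) = 5.722 kΩ.
First divider: V_A = V_CC · 5.722/(18.9 + 5.722) = 1.064 V.
Then the unloaded second divider: V_B = V_A × R4/(R3+R4) = 1.064 × 0.5404 = 0.5751 V.

V_B ≈ 0.575 V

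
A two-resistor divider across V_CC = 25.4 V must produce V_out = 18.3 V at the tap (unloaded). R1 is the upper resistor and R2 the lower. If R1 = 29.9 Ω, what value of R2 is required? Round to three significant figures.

R2 ≈ 77.1 Ω

V_out/V_CC = R2/(R1+R2) = 0.7205.
R2 = R1 · 0.7205/(1 − 0.7205) = 77.07 Ω.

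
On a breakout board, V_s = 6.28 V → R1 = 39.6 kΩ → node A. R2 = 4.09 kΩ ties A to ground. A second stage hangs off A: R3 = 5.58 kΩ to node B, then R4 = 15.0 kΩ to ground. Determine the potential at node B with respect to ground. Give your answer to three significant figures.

V_B ≈ 0.363 V

Node A sees R2 in parallel with the series input of stage 2, R3 + R4 = 20.58 kΩ.
Effective lower resistance at A: R2 ‖ 20.58 = 3.412 kΩ.
First divider: V_A = V_s · 3.412/(39.6 + 3.412) = 0.4982 V.
V_B = V_A × 0.7289 = 0.3631 V.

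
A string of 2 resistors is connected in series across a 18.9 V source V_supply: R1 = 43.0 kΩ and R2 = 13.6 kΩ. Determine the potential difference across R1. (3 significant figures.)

ΣR = 43.0 + 13.6 = 56.60 kΩ.
By the voltage-divider rule, V = 18.9 × 43.00/56.60 = 14.36 V.

V ≈ 14.4 V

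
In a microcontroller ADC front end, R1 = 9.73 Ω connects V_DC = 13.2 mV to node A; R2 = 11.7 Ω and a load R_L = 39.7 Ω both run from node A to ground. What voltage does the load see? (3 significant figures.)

R2 ‖ R_L = (11.7 × 39.7)/(11.7 + 39.7) = 9.037 Ω.
Voltage divider with the loaded lower leg: V_out = 13.2 × 9.037/(9.73 + 9.037) = 13.2 × 0.4815 = 6.356 mV.
(Unloaded it would be 7.21 mV; the load pulls it down.)

V_out ≈ 6.36 mV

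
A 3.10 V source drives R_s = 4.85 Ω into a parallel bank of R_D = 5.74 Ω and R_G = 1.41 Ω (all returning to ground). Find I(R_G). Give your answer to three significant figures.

I ≈ 0.416 A

Combine the parallel branches: R_p = (1/5.74 + 1/1.41)⁻¹ = 1.132 Ω.
V_A = 3.10 × 1.132/5.982 = 0.5866 V.
I(R_G) = V_A / R_G = 0.5866/1.41 = 0.4160 A.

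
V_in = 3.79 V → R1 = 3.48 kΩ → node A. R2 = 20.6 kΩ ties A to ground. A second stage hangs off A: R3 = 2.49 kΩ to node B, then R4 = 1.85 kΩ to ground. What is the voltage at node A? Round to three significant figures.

V_A ≈ 1.92 V

Looking into the second stage from A: R3 + R4 = 4.340 kΩ appears in parallel with R2.
R2 ‖ (R3+R4) = 3.585 kΩ.
V_A = 3.79 × 3.585/(3.48 + 3.585) = 1.923 V.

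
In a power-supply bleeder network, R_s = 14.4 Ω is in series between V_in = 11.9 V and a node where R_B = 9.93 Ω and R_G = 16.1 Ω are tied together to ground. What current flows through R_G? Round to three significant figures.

Combine the parallel branches: R_p = (1/9.93 + 1/16.1)⁻¹ = 6.142 Ω.
V_A = 11.9 × 6.142/20.54 = 3.558 V.
I(R_G) = V_A / R_G = 3.558/16.1 = 0.2210 A.

I ≈ 0.221 A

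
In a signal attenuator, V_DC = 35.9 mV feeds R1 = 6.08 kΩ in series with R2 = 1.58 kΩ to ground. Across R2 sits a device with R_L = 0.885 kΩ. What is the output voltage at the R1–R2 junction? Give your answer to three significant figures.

R2 ‖ R_L = (1.58 × 0.885)/(1.58 + 0.885) = 0.5673 kΩ.
Voltage divider with the loaded lower leg: V_out = 35.9 × 0.5673/(6.08 + 0.5673) = 35.9 × 0.08534 = 3.064 mV.
(Unloaded it would be 7.40 mV; the load pulls it down.)

V_out ≈ 3.06 mV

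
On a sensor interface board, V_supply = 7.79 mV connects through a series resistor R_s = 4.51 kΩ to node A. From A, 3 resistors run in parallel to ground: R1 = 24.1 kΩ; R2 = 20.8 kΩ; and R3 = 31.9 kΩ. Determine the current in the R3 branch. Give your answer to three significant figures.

Equivalent of the parallel group: R_p = 8.270 kΩ.
Node voltage V_A = V_supply · R_p/(R_s + R_p) = 7.79 × 0.6471 = 5.041 mV.
Branch current I = V_A/R3 = 5.041/31.9 = 0.1580 µA.
(Check via current divider: I_total = 0.6095 µA; share G_k/ΣG = 0.2592 → same result.)

I ≈ 0.158 µA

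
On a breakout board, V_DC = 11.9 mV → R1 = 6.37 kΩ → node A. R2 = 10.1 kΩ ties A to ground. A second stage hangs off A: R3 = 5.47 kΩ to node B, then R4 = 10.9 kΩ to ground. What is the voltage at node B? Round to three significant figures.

V_B ≈ 3.92 mV

Looking into the second stage from A: R3 + R4 = 16.37 kΩ appears in parallel with R2.
Effective lower resistance at A: R2 ‖ 16.37 = 6.246 kΩ.
V_A = 11.9 × 6.246/(6.37 + 6.246) = 5.892 mV.
Stage 2 is unloaded, so V_B = V_A · R4/(R3+R4) = 5.892 × 10.9/16.37 = 3.923 mV.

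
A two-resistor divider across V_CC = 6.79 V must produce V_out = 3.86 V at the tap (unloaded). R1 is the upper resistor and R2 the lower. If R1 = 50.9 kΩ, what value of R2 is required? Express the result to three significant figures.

R2 ≈ 67.1 kΩ

V_out/V_CC = R2/(R1+R2) = 0.5685.
R2 = R1 · 0.5685/(1 − 0.5685) = 67.06 kΩ.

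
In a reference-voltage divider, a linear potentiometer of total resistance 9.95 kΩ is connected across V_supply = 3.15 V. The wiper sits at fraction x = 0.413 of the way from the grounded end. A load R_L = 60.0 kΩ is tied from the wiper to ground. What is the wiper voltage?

Lower segment x·R_p = 4.109 kΩ; upper segment (1−x)·R_p = 5.841 kΩ.
(x·R_p) ‖ R_L = 3.846 kΩ.
Then V_out = V_supply · 3.846/(5.841 + 3.846) = 1.251 V.

V_out ≈ 1.25 V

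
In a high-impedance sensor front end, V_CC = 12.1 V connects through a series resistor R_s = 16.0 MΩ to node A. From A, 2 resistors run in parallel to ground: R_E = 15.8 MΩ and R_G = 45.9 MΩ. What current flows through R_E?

Equivalent of the parallel group: R_p = 11.75 MΩ.
V_A = 12.1 × 11.75/27.75 = 5.124 V.
Branch current I = V_A/R_E = 5.124/15.8 = 0.3243 µA.

I ≈ 0.324 µA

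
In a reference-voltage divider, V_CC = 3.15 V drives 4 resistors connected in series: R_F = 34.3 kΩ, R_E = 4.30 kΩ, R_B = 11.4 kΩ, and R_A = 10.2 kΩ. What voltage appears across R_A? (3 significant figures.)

Total series resistance ΣR = 34.3 + 4.30 + 11.4 + 10.2 = 60.20 kΩ.
By the voltage-divider rule, V = 3.15 × 10.20/60.20 = 0.5337 V.

V ≈ 0.534 V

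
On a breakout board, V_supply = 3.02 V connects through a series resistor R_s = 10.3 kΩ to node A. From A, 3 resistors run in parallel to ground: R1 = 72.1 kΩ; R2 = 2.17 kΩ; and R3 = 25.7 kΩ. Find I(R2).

Equivalent of the parallel group: R_p = 1.947 kΩ.
V_A by voltage divider: V_A = 3.02 × 1.947/(10.3 + 1.947) = 0.4801 V.
I(R2) = V_A / R2 = 0.4801/2.17 = 0.2213 mA.

I ≈ 0.221 mA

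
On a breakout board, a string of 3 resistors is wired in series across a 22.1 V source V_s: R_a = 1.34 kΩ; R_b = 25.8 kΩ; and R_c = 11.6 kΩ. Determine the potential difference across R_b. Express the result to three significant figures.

ΣR = 1.34 + 25.8 + 11.6 = 38.74 kΩ.
V = V_s · R/ΣR = 22.1 × 0.6660 = 14.72 V.

V ≈ 14.7 V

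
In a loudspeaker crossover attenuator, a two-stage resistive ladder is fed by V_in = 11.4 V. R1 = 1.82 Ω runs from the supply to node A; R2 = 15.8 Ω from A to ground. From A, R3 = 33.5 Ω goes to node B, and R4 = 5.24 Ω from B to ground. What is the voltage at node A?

V_A ≈ 9.81 V

Looking into the second stage from A: R3 + R4 = 38.74 Ω appears in parallel with R2.
Effective lower resistance at A: R2 ‖ 38.74 = 11.22 Ω.
First divider: V_A = V_in · 11.22/(1.82 + 11.22) = 9.809 V.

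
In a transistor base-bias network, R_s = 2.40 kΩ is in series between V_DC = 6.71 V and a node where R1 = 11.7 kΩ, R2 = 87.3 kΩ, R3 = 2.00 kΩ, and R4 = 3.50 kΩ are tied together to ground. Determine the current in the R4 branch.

I ≈ 0.615 mA

Combine the parallel branches: R_p = (1/11.7 + 1/87.3 + 1/2.00 + 1/3.50)⁻¹ = 1.133 kΩ.
V_A = 6.71 × 1.133/3.533 = 2.152 V.
I(R4) = V_A / R4 = 2.152/3.50 = 0.6148 mA.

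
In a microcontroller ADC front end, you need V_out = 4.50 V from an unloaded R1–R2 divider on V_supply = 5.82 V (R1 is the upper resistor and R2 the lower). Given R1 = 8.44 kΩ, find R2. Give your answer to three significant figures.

R2 ≈ 28.8 kΩ

Required fraction k = V_out/V_supply = 0.7732.
So R2 = R1 · V_out/(V_supply − V_out) = 8.44 × 4.50/(5.82 − 4.50) = 8.44 × 3.409 = 28.77 kΩ.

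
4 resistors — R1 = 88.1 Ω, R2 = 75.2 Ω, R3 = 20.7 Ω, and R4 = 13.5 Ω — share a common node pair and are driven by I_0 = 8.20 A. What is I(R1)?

Total conductance ΣG = 1/88.1 + 1/75.2 + 1/20.7 + 1/13.5 = 0.1470 (units of 1/Ω).
By the current-divider rule, I = I_0 · G_k/ΣG = 8.20 × 0.07720 = 0.6330 A.

I ≈ 0.633 A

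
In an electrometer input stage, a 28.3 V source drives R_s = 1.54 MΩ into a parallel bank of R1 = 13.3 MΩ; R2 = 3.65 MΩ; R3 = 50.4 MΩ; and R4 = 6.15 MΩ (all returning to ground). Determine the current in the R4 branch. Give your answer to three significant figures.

Combine the parallel branches: R_p = (1/13.3 + 1/3.65 + 1/50.4 + 1/6.15)⁻¹ = 1.881 MΩ.
V_A = 28.3 × 1.881/3.421 = 15.56 V.
Branch current I = V_A/R4 = 15.56/6.15 = 2.530 µA.

I ≈ 2.53 µA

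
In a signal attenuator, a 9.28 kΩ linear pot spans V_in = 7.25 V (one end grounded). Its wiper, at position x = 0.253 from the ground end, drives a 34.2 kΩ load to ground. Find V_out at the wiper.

V_out ≈ 1.74 V

The pot divides into 6.932 kΩ above the wiper and 2.348 kΩ below.
Lower segment in parallel with the load: 2.348 ‖ 34.2 = 2.197 kΩ.
Loaded-divider output: V_out = 7.25 × 0.2407 = 1.745 V.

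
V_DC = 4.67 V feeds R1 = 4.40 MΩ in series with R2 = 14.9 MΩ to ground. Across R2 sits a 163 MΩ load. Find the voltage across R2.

R2 ‖ R_L = (14.9 × 163)/(14.9 + 163) = 13.65 MΩ.
Then V_out = V_DC · R2'/(R1 + R2') = 4.67 × 13.65/18.05 = 3.532 V.

V_out ≈ 3.53 V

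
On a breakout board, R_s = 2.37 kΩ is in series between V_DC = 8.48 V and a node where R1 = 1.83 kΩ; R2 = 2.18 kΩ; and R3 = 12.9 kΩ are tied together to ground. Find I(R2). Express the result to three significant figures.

I ≈ 1.09 mA

Combine the parallel branches: R_p = (1/1.83 + 1/2.18 + 1/12.9)⁻¹ = 0.9236 kΩ.
V_A by voltage divider: V_A = 8.48 × 0.9236/(2.37 + 0.9236) = 2.378 V.
Branch current I = V_A/R2 = 2.378/2.18 = 1.091 mA.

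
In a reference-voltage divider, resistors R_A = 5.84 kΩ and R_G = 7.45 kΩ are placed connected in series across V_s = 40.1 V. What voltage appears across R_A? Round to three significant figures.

Series total: ΣR = 5.84 + 7.45 = 13.29 kΩ.
By the voltage-divider rule, V = 40.1 × 5.840/13.29 = 17.62 V.

V ≈ 17.6 V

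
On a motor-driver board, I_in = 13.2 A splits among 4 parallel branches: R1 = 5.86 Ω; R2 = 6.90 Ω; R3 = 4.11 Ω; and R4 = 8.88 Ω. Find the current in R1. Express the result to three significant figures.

Conductances: ΣG = 1/5.86 + 1/6.90 + 1/4.11 + 1/8.88 = 0.6715 (1/Ω).
By the current-divider rule, I = I_in · G_k/ΣG = 13.2 × 0.2541 = 3.355 A.

I ≈ 3.35 A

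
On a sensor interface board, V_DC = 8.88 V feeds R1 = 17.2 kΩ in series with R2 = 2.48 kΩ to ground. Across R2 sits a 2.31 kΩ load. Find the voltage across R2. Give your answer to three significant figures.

V_out ≈ 0.577 V

First combine the lower leg with the load: R2 ‖ R_L = 1.196 kΩ.
Voltage divider with the loaded lower leg: V_out = 8.88 × 1.196/(17.2 + 1.196) = 8.88 × 0.06501 = 0.5773 V.
(Unloaded it would be 1.12 V; the load pulls it down.)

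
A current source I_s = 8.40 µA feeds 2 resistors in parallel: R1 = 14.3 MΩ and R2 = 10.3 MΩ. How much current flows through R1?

I ≈ 3.52 µA

With just two branches, the current splits inversely with resistance.
So I = 8.40 × 10.3/24.60 = 3.517 µA.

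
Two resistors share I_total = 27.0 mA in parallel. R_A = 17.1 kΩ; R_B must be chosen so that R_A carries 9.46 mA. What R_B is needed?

Two-branch current divider: I_A = I_total · R_B/(R_A + R_B).
With f = 0.3504, R_B = R_A · f/(1−f) = 17.1 × 0.5393 = 9.223 kΩ.

R_B ≈ 9.22 kΩ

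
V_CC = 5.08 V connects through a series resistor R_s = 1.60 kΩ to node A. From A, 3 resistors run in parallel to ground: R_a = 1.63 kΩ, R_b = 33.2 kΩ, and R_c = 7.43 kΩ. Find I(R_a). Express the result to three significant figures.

I ≈ 1.39 mA

Combine the parallel branches: R_p = (1/1.63 + 1/33.2 + 1/7.43)⁻¹ = 1.285 kΩ.
V_A = 5.08 × 1.285/2.885 = 2.263 V.
I(R_a) = V_A / R_a = 2.263/1.63 = 1.388 mA.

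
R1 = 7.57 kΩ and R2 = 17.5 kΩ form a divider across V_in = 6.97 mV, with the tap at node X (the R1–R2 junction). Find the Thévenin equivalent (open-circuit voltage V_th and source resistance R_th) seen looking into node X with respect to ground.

V_th ≈ 4.87 mV, R_th ≈ 5.28 kΩ

Open-circuit (no load on X): V_th = V_in · R2/(R1 + R2) = 6.97 × 17.5/(7.570 + 17.5) = 4.865 mV.
With V_in suppressed (replaced by a short), R_th = R1 ‖ R2 = (7.570 × 17.5)/(7.570 + 17.5) = 5.284 kΩ.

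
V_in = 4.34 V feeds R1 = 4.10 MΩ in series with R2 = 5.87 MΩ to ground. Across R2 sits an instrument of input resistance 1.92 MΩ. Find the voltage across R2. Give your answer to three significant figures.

The load sits in parallel with R2, giving an effective lower resistance R2' = R2·R_L/(R2+R_L) = 1.447 MΩ.
Now apply the divider: V_out = 4.34 × 0.2608 = 1.132 V.

V_out ≈ 1.13 V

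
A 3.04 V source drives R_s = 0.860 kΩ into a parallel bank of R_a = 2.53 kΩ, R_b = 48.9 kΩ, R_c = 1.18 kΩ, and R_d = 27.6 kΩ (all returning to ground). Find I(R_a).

I ≈ 0.567 mA

Equivalent of the parallel group: R_p = 0.7696 kΩ.
V_A = 3.04 × 0.7696/1.630 = 1.436 V.
I(R_a) = V_A / R_a = 1.436/2.53 = 0.5675 mA.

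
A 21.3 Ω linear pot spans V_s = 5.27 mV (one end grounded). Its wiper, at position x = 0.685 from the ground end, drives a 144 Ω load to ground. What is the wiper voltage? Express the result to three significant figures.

V_out ≈ 3.50 mV

Lower segment x·R_p = 14.59 Ω; upper segment (1−x)·R_p = 6.709 Ω.
Lower segment in parallel with the load: 14.59 ‖ 144 = 13.25 Ω.
Loaded-divider output: V_out = 5.27 × 0.6638 = 3.498 mV.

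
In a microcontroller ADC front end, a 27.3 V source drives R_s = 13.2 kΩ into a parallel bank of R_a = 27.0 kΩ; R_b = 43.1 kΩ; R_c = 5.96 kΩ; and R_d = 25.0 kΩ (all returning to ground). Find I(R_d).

Equivalent of the parallel group: R_p = 3.731 kΩ.
V_A = 27.3 × 3.731/16.93 = 6.016 V.
I(R_d) = V_A / R_d = 6.016/25.0 = 0.2406 mA.

I ≈ 0.241 mA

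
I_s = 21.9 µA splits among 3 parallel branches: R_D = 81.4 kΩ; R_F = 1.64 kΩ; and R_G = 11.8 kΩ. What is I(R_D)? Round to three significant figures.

Conductances: ΣG = 1/81.4 + 1/1.64 + 1/11.8 = 0.7068 (1/kΩ).
R_D takes the fraction G_k/ΣG = 0.01229/0.7068 = 0.01738, so I = 21.9 × 0.01738 = 0.3807 µA.

I ≈ 0.381 µA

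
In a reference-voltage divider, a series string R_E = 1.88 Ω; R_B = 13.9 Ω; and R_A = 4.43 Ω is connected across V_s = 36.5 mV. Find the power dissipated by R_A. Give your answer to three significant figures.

The common current is I = 36.5/20.21 = 1.806 mA.
P = I²R = 3.262 × 4.43 = 14.45 µW.

P ≈ 14.4 µW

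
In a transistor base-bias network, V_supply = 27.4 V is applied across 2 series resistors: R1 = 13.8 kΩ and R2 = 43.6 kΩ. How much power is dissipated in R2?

P ≈ 9.93 mW

Series current I = V_supply/ΣR = 27.4/57.40 = 0.4774 mA.
P(R2) = I²·R2 = (0.4774)² × 43.6 = 9.935 mW.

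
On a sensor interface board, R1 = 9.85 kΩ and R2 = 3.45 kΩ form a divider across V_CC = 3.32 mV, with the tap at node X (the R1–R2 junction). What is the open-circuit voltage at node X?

V_th ≈ 0.861 mV

V_th is the unloaded tap voltage: V_CC · R2/(R1+R2) = 3.32 × 0.2594 = 0.8612 mV.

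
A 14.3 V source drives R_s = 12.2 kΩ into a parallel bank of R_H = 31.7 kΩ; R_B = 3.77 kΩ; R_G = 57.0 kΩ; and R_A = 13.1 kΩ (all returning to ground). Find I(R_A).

I ≈ 0.189 mA

Parallel bank: R_p = 1/(1/31.7 + 1/3.77 + 1/57.0 + 1/13.1) = 2.560 kΩ.
Node voltage V_A = V_s · R_p/(R_s + R_p) = 14.3 × 0.1734 = 2.480 V.
I(R_A) = V_A / R_A = 2.480/13.1 = 0.1893 mA.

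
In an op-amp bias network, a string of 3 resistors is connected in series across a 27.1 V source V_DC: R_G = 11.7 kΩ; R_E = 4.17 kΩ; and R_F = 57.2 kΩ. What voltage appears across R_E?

Total series resistance ΣR = 11.7 + 4.17 + 57.2 = 73.07 kΩ.
By the voltage-divider rule, V = 27.1 × 4.170/73.07 = 1.547 V.

V ≈ 1.55 V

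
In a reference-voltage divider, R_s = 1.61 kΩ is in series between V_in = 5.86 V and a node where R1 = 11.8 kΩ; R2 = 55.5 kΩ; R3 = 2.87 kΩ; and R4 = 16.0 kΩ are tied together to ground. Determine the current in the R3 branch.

Combine the parallel branches: R_p = (1/11.8 + 1/55.5 + 1/2.87 + 1/16.0)⁻¹ = 1.947 kΩ.
V_A = 5.86 × 1.947/3.557 = 3.207 V.
Branch current I = V_A/R3 = 3.207/2.87 = 1.118 mA.
(Check via current divider: I_total = 1.648 mA; share G_k/ΣG = 0.6783 → same result.)

I ≈ 1.12 mA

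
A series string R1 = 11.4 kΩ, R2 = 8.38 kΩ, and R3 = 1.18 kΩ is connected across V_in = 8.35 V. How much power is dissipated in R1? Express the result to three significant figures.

P ≈ 1.81 mW

Series current I = V_in/ΣR = 8.35/20.96 = 0.3984 mA.
P(R1) = I²·R1 = (0.3984)² × 11.4 = 1.809 mW.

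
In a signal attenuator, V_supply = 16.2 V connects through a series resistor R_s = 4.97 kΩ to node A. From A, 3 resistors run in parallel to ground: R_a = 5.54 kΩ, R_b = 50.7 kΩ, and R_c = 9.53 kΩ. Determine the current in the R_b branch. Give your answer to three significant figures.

Equivalent of the parallel group: R_p = 3.277 kΩ.
V_A = 16.2 × 3.277/8.247 = 6.437 V.
I(R_b) = V_A / R_b = 6.437/50.7 = 0.1270 mA.

I ≈ 0.127 mA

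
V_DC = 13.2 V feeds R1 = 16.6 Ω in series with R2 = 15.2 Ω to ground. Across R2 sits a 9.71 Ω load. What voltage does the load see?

The load sits in parallel with R2, giving an effective lower resistance R2' = R2·R_L/(R2+R_L) = 5.925 Ω.
Now apply the divider: V_out = 13.2 × 0.2630 = 3.472 V.
(Unloaded it would be 6.31 V; the load pulls it down.)

V_out ≈ 3.47 V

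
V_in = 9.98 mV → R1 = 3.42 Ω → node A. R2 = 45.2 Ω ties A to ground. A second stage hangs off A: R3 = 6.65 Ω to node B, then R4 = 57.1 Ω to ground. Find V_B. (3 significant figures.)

Node A sees R2 in parallel with the series input of stage 2, R3 + R4 = 63.75 Ω.
R2 ‖ (R3+R4) = 26.45 Ω.
V_A = 9.98 × 26.45/(3.42 + 26.45) = 8.837 mV.
V_B = V_A × 0.8957 = 7.915 mV.

V_B ≈ 7.92 mV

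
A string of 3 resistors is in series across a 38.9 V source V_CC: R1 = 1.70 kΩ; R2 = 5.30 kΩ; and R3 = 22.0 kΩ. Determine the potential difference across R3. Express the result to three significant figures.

Series total: ΣR = 1.70 + 5.30 + 22.0 = 29.00 kΩ.
Voltage divider: V = V_CC · (22.00 / 29.00) = 38.9 × 0.7586 = 29.51 V.

V ≈ 29.5 V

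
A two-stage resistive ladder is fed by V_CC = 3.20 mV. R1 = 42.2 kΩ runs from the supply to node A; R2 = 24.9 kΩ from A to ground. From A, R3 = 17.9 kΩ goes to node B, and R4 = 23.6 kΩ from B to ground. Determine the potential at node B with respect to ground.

V_B ≈ 0.490 mV

The second stage (R3 + R4 = 41.50 kΩ) loads node A in parallel with R2.
Effective lower resistance at A: R2 ‖ 41.50 = 15.56 kΩ.
First divider: V_A = V_CC · 15.56/(42.2 + 15.56) = 0.8622 mV.
Then the unloaded second divider: V_B = V_A × R4/(R3+R4) = 0.8622 × 0.5687 = 0.4903 mV.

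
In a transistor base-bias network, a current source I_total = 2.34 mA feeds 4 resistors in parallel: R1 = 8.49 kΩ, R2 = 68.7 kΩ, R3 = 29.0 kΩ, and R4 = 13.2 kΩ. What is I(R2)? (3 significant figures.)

Conductances: ΣG = 1/8.49 + 1/68.7 + 1/29.0 + 1/13.2 = 0.2426 (1/kΩ).
By the current-divider rule, I = I_total · G_k/ΣG = 2.34 × 0.06000 = 0.1404 mA.

I ≈ 0.140 mA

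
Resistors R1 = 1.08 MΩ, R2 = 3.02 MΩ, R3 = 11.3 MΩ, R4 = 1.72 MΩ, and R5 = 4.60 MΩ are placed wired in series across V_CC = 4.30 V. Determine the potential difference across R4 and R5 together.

ΣR = 1.08 + 3.02 + 11.3 + 1.72 + 4.60 = 21.72 MΩ.
R_{R4..R5} = 1.72 + 4.60 = 6.320 MΩ.
By the voltage-divider rule, V = 4.30 × 6.320/21.72 = 1.251 V.

V ≈ 1.25 V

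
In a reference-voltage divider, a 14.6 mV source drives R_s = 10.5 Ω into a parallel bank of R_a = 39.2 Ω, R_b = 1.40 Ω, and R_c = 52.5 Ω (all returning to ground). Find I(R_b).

I ≈ 1.16 mA

Equivalent of the parallel group: R_p = 1.318 Ω.
Node voltage V_A = V_CC · R_p/(R_s + R_p) = 14.6 × 0.1115 = 1.628 mV.
Branch current I = V_A/R_b = 1.628/1.40 = 1.163 mA.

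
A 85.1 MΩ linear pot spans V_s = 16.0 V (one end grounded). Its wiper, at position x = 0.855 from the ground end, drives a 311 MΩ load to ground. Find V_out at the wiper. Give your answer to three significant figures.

Split the track: R_lower = x·R_p = 72.76 MΩ, R_upper = (1−x)·R_p = 12.34 MΩ.
R_L loads the lower segment: effective lower R = 58.97 MΩ.
V_out = 16.0 × 58.97/(12.34 + 58.97) = 13.23 V.

V_out ≈ 13.2 V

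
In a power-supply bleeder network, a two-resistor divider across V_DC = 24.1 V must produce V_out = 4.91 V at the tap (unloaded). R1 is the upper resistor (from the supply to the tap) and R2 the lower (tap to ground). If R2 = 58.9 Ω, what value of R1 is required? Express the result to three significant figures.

R1 ≈ 230 Ω

The divider ratio is R2/(R1+R2) = 4.91/24.1 = 0.2037.
So R1 = R2 · (V_DC/V_out − 1) = 58.9 × (24.1/4.91 − 1) = 58.9 × 3.908 = 230.2 Ω.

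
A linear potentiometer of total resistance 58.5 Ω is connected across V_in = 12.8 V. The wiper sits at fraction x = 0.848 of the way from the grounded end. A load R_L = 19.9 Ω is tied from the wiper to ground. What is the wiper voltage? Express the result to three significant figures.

V_out ≈ 7.87 V

Lower segment x·R_p = 49.61 Ω; upper segment (1−x)·R_p = 8.892 Ω.
Lower segment in parallel with the load: 49.61 ‖ 19.9 = 14.20 Ω.
Loaded-divider output: V_out = 12.8 × 0.6150 = 7.872 V.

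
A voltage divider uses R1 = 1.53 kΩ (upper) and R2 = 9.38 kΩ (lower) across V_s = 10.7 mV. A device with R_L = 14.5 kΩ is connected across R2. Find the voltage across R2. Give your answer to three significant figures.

The load sits in parallel with R2, giving an effective lower resistance R2' = R2·R_L/(R2+R_L) = 5.696 kΩ.
Voltage divider with the loaded lower leg: V_out = 10.7 × 5.696/(1.53 + 5.696) = 10.7 × 0.7883 = 8.434 mV.

V_out ≈ 8.43 mV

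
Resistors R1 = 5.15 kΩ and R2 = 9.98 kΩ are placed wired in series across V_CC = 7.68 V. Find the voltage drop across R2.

V ≈ 5.07 V

Series total: ΣR = 5.15 + 9.98 = 15.13 kΩ.
V = V_CC · R/ΣR = 7.68 × 0.6596 = 5.066 V.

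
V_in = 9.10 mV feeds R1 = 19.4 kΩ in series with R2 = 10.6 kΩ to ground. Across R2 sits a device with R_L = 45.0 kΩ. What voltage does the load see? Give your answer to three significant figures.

V_out ≈ 2.79 mV

First combine the lower leg with the load: R2 ‖ R_L = 8.579 kΩ.
Then V_out = V_in · R2'/(R1 + R2') = 9.10 × 8.579/27.98 = 2.790 mV.
(Unloaded it would be 3.22 mV; the load pulls it down.)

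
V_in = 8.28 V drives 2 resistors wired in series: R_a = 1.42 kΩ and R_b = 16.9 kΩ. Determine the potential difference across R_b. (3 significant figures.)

Total series resistance ΣR = 1.42 + 16.9 = 18.32 kΩ.
V = V_in · R/ΣR = 8.28 × 0.9225 = 7.638 V.

V ≈ 7.64 V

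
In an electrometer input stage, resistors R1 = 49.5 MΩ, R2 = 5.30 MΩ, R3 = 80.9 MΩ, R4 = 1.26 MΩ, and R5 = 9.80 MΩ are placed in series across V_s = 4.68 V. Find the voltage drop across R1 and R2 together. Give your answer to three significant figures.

ΣR = 49.5 + 5.30 + 80.9 + 1.26 + 9.80 = 146.8 MΩ.
R_{R1..R2} = 49.5 + 5.30 = 54.80 MΩ.
V = V_s · R/ΣR = 4.68 × 0.3734 = 1.748 V.

V ≈ 1.75 V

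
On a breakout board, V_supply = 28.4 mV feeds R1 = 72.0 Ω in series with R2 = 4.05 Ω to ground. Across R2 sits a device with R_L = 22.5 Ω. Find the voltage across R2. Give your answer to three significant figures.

R2 ‖ R_L = (4.05 × 22.5)/(4.05 + 22.5) = 3.432 Ω.
Now apply the divider: V_out = 28.4 × 0.04550 = 1.292 mV.

V_out ≈ 1.29 mV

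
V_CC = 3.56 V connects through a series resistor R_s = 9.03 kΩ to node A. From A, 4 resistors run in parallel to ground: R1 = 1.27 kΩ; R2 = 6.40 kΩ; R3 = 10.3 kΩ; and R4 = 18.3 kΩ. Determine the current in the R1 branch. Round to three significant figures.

Equivalent of the parallel group: R_p = 0.9129 kΩ.
Node voltage V_A = V_CC · R_p/(R_s + R_p) = 3.56 × 0.09182 = 0.3269 V.
Branch current I = V_A/R1 = 0.3269/1.27 = 0.2574 mA.
(Equivalently: I_total = 0.3580 mA, then current-divider fraction G_k/ΣG = 0.7188.)

I ≈ 0.257 mA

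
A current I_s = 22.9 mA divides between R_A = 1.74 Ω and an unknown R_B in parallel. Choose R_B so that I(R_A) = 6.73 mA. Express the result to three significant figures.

Two-branch current divider: I_A = I_s · R_B/(R_A + R_B).
With f = 0.2939, R_B = R_A · f/(1−f) = 1.74 × 0.4162 = 0.7242 Ω.

R_B ≈ 0.724 Ω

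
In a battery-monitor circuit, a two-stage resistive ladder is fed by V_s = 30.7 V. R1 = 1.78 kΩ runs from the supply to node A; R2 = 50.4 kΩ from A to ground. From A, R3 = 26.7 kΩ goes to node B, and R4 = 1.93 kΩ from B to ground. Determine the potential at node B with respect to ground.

Node A sees R2 in parallel with the series input of stage 2, R3 + R4 = 28.63 kΩ.
R2 ‖ (R3+R4) = 18.26 kΩ.
First divider: V_A = V_s · 18.26/(1.78 + 18.26) = 27.97 V.
Stage 2 is unloaded, so V_B = V_A · R4/(R3+R4) = 27.97 × 1.93/28.63 = 1.886 V.

V_B ≈ 1.89 V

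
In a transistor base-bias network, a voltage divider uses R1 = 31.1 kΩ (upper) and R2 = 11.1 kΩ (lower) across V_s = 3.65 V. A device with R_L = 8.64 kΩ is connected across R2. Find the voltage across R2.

V_out ≈ 0.493 V

First combine the lower leg with the load: R2 ‖ R_L = 4.858 kΩ.
Now apply the divider: V_out = 3.65 × 0.1351 = 0.4932 V.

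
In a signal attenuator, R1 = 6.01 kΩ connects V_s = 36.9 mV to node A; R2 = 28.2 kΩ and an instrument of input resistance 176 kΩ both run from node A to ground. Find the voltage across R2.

The load sits in parallel with R2, giving an effective lower resistance R2' = R2·R_L/(R2+R_L) = 24.31 kΩ.
Then V_out = V_s · R2'/(R1 + R2') = 36.9 × 24.31/30.32 = 29.58 mV.

V_out ≈ 29.6 mV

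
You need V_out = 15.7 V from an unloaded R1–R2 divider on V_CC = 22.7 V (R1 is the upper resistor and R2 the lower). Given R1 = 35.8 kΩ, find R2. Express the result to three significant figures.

R2 ≈ 80.3 kΩ

V_out/V_CC = R2/(R1+R2) = 0.6916.
Rearranging, R2 = R1·k/(1−k) = 35.8 × 2.243 = 80.29 kΩ.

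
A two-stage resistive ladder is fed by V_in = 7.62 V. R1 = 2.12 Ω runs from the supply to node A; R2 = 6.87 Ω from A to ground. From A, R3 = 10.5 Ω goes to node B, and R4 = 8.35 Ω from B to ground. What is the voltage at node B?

Node A sees R2 in parallel with the series input of stage 2, R3 + R4 = 18.85 Ω.
Effective lower resistance at A: R2 ‖ 18.85 = 5.035 Ω.
So V_A = 7.62 × 0.7037 = 5.362 V.
V_B = V_A × 0.4430 = 2.375 V.

V_B ≈ 2.38 V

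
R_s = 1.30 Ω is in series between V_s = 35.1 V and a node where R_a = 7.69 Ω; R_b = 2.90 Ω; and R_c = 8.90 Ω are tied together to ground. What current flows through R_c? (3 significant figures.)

Equivalent of the parallel group: R_p = 1.703 Ω.
V_A by voltage divider: V_A = 35.1 × 1.703/(1.30 + 1.703) = 19.90 V.
Branch current I = V_A/R_c = 19.90/8.90 = 2.236 A.
(Check via current divider: I_total = 11.69 A; share G_k/ΣG = 0.1913 → same result.)

I ≈ 2.24 A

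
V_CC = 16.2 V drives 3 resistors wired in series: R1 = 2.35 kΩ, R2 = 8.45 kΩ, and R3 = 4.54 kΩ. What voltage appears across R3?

Total series resistance ΣR = 2.35 + 8.45 + 4.54 = 15.34 kΩ.
V = V_CC · R/ΣR = 16.2 × 0.2960 = 4.795 V.

V ≈ 4.79 V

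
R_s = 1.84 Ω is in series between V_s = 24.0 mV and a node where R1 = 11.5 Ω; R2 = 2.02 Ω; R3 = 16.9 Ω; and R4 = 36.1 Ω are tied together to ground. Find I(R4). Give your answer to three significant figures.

I ≈ 0.298 mA

Equivalent of the parallel group: R_p = 1.495 Ω.
V_A by voltage divider: V_A = 24.0 × 1.495/(1.84 + 1.495) = 10.76 mV.
I(R4) = V_A / R4 = 10.76/36.1 = 0.2980 mA.
(Equivalently: I_total = 7.196 mA, then current-divider fraction G_k/ΣG = 0.04141.)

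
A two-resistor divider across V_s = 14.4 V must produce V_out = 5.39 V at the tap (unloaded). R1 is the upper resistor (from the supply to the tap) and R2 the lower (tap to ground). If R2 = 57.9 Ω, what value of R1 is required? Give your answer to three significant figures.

V_out/V_s = R2/(R1+R2) = 0.3743.
Rearranging, R1 = R2·(1−k)/k = 57.9 × 1.672 = 96.79 Ω.

R1 ≈ 96.8 Ω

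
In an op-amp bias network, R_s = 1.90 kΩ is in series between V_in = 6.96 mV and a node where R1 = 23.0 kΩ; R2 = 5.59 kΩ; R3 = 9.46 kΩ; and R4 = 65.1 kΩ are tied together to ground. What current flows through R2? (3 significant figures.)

I ≈ 0.753 µA

Equivalent of the parallel group: R_p = 2.912 kΩ.
V_A by voltage divider: V_A = 6.96 × 2.912/(1.90 + 2.912) = 4.212 mV.
Branch current I = V_A/R2 = 4.212/5.59 = 0.7534 µA.
(Check via current divider: I_total = 1.446 µA; share G_k/ΣG = 0.5209 → same result.)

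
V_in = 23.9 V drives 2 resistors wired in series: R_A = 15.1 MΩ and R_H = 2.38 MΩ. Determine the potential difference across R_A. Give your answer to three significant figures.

Total series resistance ΣR = 15.1 + 2.38 = 17.48 MΩ.
V = V_in · R/ΣR = 23.9 × 0.8638 = 20.65 V.

V ≈ 20.6 V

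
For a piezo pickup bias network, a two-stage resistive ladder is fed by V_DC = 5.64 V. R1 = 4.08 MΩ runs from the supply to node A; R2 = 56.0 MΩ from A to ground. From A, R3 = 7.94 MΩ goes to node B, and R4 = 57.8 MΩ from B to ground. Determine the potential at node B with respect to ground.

Looking into the second stage from A: R3 + R4 = 65.74 MΩ appears in parallel with R2.
R2 ‖ (R3+R4) = 30.24 MΩ.
First divider: V_A = V_DC · 30.24/(4.08 + 30.24) = 4.970 V.
V_B = V_A × 0.8792 = 4.369 V.

V_B ≈ 4.37 V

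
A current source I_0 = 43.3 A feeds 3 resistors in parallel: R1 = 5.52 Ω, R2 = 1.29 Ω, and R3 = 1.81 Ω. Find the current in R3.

I ≈ 15.9 A

ΣG = 1/5.52 + 1/1.29 + 1/1.81 = 1.509.
R3 takes the fraction G_k/ΣG = 0.5525/1.509 = 0.3662, so I = 43.3 × 0.3662 = 15.86 A.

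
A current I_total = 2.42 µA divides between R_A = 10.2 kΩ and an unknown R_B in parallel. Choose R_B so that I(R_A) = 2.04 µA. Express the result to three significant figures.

R_B ≈ 54.8 kΩ

Two-branch current divider: I_A = I_total · R_B/(R_A + R_B).
With f = 0.8430, R_B = R_A · f/(1−f) = 10.2 × 5.368 = 54.76 kΩ.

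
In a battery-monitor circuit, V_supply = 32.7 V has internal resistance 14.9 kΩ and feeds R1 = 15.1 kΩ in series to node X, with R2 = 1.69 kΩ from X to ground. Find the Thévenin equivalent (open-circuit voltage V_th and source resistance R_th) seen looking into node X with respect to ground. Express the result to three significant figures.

R1' = 14.9 + 15.1 = 30.00 kΩ (source resistance + R1).
Open-circuit (no load on X): V_th = V_supply · R2/(R1' + R2) = 32.7 × 1.69/(30.00 + 1.69) = 1.744 V.
With V_supply suppressed (replaced by a short), R_th = R1' ‖ R2 = (30.00 × 1.69)/(30.00 + 1.69) = 1.600 kΩ.

V_th ≈ 1.74 V, R_th ≈ 1.60 kΩ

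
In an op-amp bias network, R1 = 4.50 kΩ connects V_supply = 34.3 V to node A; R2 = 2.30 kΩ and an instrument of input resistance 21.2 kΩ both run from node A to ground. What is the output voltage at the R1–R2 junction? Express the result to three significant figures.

First combine the lower leg with the load: R2 ‖ R_L = 2.075 kΩ.
Then V_out = V_supply · R2'/(R1 + R2') = 34.3 × 2.075/6.575 = 10.82 V.

V_out ≈ 10.8 V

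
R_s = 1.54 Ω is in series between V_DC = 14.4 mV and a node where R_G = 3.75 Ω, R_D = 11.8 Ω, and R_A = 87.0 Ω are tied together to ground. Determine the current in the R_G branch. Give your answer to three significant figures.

I ≈ 2.46 mA

Parallel bank: R_p = 1/(1/3.75 + 1/11.8 + 1/87.0) = 2.756 Ω.
Node voltage V_A = V_DC · R_p/(R_s + R_p) = 14.4 × 0.6415 = 9.237 mV.
I(R_G) = V_A / R_G = 9.237/3.75 = 2.463 mA.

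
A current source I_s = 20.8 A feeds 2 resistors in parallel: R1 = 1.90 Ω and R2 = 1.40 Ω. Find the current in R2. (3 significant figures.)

I ≈ 12.0 A

For two parallel branches, I_k = I_s · (other R)/(sum of R).
I(R2) = 20.8 × 1.90/(1.90 + 1.40) = 20.8 × 0.5758 = 11.98 A.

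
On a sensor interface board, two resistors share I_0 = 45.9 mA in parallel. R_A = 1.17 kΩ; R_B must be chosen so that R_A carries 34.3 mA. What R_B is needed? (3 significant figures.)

The fraction through R_A equals R_B/(R_A+R_B).
34.3/45.9 = R_B/(R_A + R_B) → R_B = R_A · (0.7473)/(1 − 0.7473) = 1.17 × 2.957 = 3.460 kΩ.

R_B ≈ 3.46 kΩ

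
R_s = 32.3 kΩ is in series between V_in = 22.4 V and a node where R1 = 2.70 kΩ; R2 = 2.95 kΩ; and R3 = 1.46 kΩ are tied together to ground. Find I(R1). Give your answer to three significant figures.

I ≈ 0.180 mA

Equivalent of the parallel group: R_p = 0.7172 kΩ.
Node voltage V_A = V_in · R_p/(R_s + R_p) = 22.4 × 0.02172 = 0.4866 V.
I(R1) = V_A / R1 = 0.4866/2.70 = 0.1802 mA.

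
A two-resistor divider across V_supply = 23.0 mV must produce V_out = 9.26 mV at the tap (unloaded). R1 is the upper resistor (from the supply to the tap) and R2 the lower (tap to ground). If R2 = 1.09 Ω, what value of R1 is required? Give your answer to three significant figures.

V_out/V_supply = R2/(R1+R2) = 0.4026.
R1 = R2·(1/k − 1) = 1.09 × 1.484 = 1.617 Ω.

R1 ≈ 1.62 Ω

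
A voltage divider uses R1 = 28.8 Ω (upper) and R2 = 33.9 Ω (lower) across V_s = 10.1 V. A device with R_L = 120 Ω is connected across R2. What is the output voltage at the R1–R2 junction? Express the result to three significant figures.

V_out ≈ 4.83 V

First combine the lower leg with the load: R2 ‖ R_L = 26.43 Ω.
Voltage divider with the loaded lower leg: V_out = 10.1 × 26.43/(28.8 + 26.43) = 10.1 × 0.4786 = 4.834 V.
(Unloaded it would be 5.46 V; the load pulls it down.)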